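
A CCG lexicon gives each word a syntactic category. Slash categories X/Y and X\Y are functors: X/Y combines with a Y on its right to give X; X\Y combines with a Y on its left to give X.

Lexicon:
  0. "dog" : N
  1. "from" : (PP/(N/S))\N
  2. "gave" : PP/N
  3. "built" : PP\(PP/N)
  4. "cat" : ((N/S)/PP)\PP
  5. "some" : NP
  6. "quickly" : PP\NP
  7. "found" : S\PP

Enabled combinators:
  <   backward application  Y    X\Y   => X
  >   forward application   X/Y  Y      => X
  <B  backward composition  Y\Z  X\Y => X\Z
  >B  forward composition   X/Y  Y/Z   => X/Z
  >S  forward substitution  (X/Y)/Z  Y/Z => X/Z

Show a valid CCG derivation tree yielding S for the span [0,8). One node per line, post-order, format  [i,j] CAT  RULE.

[0,1] N  lex  "dog"
[1,2] (PP/(N/S))\N  lex  "from"
[0,2] PP/(N/S)  <  k=1
[2,3] PP/N  lex  "gave"
[3,4] PP\(PP/N)  lex  "built"
[2,4] PP  <  k=3
[4,5] ((N/S)/PP)\PP  lex  "cat"
[2,5] (N/S)/PP  <  k=4
[5,6] NP  lex  "some"
[6,7] PP\NP  lex  "quickly"
[5,7] PP  <  k=6
[2,7] N/S  >  k=5
[0,7] PP  >  k=2
[7,8] S\PP  lex  "found"
[0,8] S  <  k=7

[0,8] S   <
  [0,7] PP   >
    [0,2] PP/(N/S)   <
      [0,1] "dog" : N
      [1,2] "from" : (PP/(N/S))\N
    [2,7] N/S   >
      [2,5] (N/S)/PP   <
        [2,4] PP   <
          [2,3] "gave" : PP/N
          [3,4] "built" : PP\(PP/N)
        [4,5] "cat" : ((N/S)/PP)\PP
      [5,7] PP   <
        [5,6] "some" : NP
        [6,7] "quickly" : PP\NP
  [7,8] "found" : S\PP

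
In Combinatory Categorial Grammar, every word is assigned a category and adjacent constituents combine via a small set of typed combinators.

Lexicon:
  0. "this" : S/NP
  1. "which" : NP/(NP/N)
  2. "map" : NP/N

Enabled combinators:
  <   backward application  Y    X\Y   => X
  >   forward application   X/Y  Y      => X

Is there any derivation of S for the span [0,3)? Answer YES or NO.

YES

[0,3] S   >
  [0,1] "this" : S/NP
  [1,3] NP   >
    [1,2] "which" : NP/(NP/N)
    [2,3] "map" : NP/N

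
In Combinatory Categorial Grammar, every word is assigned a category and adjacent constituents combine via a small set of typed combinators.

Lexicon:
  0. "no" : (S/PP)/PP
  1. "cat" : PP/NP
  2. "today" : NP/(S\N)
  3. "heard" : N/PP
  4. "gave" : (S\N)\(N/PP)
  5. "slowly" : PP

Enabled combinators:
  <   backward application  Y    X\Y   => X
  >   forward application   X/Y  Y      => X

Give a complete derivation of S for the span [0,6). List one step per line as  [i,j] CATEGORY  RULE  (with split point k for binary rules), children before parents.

[0,6] S   >
  [0,5] S/PP   >
    [0,1] "no" : (S/PP)/PP
    [1,5] PP   >
      [1,2] "cat" : PP/NP
      [2,5] NP   >
        [2,3] "today" : NP/(S\N)
        [3,5] S\N   <
          [3,4] "heard" : N/PP
          [4,5] "gave" : (S\N)\(N/PP)
  [5,6] "slowly" : PP

[0,1] (S/PP)/PP  lex  "no"
[1,2] PP/NP  lex  "cat"
[2,3] NP/(S\N)  lex  "today"
[3,4] N/PP  lex  "heard"
[4,5] (S\N)\(N/PP)  lex  "gave"
[3,5] S\N  <  k=4
[2,5] NP  >  k=3
[1,5] PP  >  k=2
[0,5] S/PP  >  k=1
[5,6] PP  lex  "slowly"
[0,6] S  >  k=5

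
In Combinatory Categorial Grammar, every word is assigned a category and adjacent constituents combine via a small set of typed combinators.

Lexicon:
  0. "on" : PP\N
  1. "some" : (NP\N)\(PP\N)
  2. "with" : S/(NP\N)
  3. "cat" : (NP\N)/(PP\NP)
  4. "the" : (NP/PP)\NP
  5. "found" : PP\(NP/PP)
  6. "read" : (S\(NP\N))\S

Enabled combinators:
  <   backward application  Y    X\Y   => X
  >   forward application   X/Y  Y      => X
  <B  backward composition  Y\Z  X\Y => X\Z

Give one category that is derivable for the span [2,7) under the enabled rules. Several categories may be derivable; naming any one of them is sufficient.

[0,7] S   <
  [0,2] NP\N   <
    [0,1] "on" : PP\N
    [1,2] "some" : (NP\N)\(PP\N)
  [2,7] S\(NP\N)   <
    [2,6] S   >
      [2,3] "with" : S/(NP\N)
      [3,6] NP\N   >
        [3,4] "cat" : (NP\N)/(PP\NP)
        [4,6] PP\NP   <B
          [4,5] "the" : (NP/PP)\NP
          [5,6] "found" : PP\(NP/PP)
    [6,7] "read" : (S\(NP\N))\S

S\(NP\N)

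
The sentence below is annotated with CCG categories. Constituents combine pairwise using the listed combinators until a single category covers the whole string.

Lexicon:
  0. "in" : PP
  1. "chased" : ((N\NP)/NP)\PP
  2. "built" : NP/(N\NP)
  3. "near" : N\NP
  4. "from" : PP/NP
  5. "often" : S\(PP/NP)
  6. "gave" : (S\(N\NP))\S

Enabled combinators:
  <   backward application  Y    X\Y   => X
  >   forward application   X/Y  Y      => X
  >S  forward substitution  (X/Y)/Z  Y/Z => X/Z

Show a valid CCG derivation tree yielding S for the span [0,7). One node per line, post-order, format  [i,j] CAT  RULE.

[0,1] PP  lex  "in"
[1,2] ((N\NP)/NP)\PP  lex  "chased"
[0,2] (N\NP)/NP  <  k=1
[2,3] NP/(N\NP)  lex  "built"
[3,4] N\NP  lex  "near"
[2,4] NP  >  k=3
[0,4] N\NP  >  k=2
[4,5] PP/NP  lex  "from"
[5,6] S\(PP/NP)  lex  "often"
[4,6] S  <  k=5
[6,7] (S\(N\NP))\S  lex  "gave"
[4,7] S\(N\NP)  <  k=6
[0,7] S  <  k=4

[0,7] S   <
  [0,4] N\NP   >
    [0,2] (N\NP)/NP   <
      [0,1] "in" : PP
      [1,2] "chased" : ((N\NP)/NP)\PP
    [2,4] NP   >
      [2,3] "built" : NP/(N\NP)
      [3,4] "near" : N\NP
  [4,7] S\(N\NP)   <
    [4,6] S   <
      [4,5] "from" : PP/NP
      [5,6] "often" : S\(PP/NP)
    [6,7] "gave" : (S\(N\NP))\S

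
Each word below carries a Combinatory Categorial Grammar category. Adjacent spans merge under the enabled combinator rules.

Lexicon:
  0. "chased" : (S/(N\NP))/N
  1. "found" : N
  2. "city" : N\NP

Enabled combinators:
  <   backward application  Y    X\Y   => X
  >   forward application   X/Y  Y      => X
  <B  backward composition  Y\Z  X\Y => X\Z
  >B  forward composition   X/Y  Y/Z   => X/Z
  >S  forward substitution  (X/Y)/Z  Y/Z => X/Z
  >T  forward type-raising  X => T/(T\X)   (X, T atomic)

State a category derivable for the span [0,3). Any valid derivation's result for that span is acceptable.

[0,3] S   >
  [0,2] S/(N\NP)   >
    [0,1] "chased" : (S/(N\NP))/N
    [1,2] "found" : N
  [2,3] "city" : N\NP

S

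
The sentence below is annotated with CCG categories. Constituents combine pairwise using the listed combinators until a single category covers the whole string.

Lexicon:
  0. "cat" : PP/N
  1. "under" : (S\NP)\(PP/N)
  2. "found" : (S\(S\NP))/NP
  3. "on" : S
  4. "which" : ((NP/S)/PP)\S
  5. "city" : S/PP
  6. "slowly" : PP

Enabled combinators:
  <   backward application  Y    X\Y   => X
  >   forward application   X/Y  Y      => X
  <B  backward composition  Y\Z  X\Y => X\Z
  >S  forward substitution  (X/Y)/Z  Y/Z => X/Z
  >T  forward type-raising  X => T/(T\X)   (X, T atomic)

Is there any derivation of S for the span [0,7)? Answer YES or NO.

YES

[0,7] S   <
  [0,2] S\NP   <
    [0,1] "cat" : PP/N
    [1,2] "under" : (S\NP)\(PP/N)
  [2,7] S\(S\NP)   >
    [2,3] "found" : (S\(S\NP))/NP
    [3,7] NP   >
      [3,6] NP/PP   >S
        [3,5] (NP/S)/PP   <
          [3,4] "on" : S
          [4,5] "which" : ((NP/S)/PP)\S
        [5,6] "city" : S/PP
      [6,7] "slowly" : PP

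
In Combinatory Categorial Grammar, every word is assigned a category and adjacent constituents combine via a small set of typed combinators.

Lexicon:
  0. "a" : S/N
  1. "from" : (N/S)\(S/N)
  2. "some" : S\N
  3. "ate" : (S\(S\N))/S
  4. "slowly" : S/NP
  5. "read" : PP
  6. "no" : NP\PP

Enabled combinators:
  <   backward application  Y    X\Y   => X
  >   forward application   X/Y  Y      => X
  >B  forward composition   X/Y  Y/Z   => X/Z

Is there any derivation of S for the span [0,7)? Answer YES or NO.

NO

S/N (N/S)\(S/N) S\N (S\(S\N))/S S/NP PP NP\PP
CKY chart[0,7] = {N}; S ∉ chart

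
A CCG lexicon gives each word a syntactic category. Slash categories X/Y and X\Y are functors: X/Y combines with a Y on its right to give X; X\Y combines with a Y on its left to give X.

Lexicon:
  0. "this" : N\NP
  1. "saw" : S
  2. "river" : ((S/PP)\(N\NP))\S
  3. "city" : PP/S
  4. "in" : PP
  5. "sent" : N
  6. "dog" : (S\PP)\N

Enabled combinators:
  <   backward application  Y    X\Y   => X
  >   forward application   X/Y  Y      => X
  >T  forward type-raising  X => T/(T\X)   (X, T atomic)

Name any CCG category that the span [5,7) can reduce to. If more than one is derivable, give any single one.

S\PP

[0,7] S   >
  [0,3] S/PP   <
    [0,1] "this" : N\NP
    [1,3] (S/PP)\(N\NP)   <
      [1,2] "saw" : S
      [2,3] "river" : ((S/PP)\(N\NP))\S
  [3,7] PP   >
    [3,4] "city" : PP/S
    [4,7] S   >
      [4,5] S/(S\PP)   >T
        [4,5] "in" : PP
      [5,7] S\PP   <
        [5,6] "sent" : N
        [6,7] "dog" : (S\PP)\N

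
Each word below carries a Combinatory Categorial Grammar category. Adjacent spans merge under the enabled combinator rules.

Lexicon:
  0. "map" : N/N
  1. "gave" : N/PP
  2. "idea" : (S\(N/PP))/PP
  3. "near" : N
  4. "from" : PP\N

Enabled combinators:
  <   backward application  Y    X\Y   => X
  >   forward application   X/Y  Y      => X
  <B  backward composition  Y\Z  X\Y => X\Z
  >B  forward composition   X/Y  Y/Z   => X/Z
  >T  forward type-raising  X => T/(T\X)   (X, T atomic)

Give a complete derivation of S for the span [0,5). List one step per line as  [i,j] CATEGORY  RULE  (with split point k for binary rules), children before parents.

[0,5] S   <
  [0,2] N/PP   >B
    [0,1] "map" : N/N
    [1,2] "gave" : N/PP
  [2,5] S\(N/PP)   >
    [2,3] "idea" : (S\(N/PP))/PP
    [3,5] PP   <
      [3,4] "near" : N
      [4,5] "from" : PP\N

[0,1] N/N  lex  "map"
[1,2] N/PP  lex  "gave"
[0,2] N/PP  >B  k=1
[2,3] (S\(N/PP))/PP  lex  "idea"
[3,4] N  lex  "near"
[4,5] PP\N  lex  "from"
[3,5] PP  <  k=4
[2,5] S\(N/PP)  >  k=3
[0,5] S  <  k=2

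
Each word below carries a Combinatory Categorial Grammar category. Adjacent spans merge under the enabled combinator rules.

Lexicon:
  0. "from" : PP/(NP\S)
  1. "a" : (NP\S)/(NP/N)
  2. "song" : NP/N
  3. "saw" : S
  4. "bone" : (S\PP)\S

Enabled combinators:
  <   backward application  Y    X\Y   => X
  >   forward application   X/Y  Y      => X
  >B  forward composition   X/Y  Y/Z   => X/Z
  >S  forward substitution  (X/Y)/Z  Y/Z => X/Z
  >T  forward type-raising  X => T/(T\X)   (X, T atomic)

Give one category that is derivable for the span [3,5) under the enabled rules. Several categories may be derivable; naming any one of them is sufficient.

S\PP

[0,5] S   <
  [0,3] PP   >
    [0,1] "from" : PP/(NP\S)
    [1,3] NP\S   >
      [1,2] "a" : (NP\S)/(NP/N)
      [2,3] "song" : NP/N
  [3,5] S\PP   <
    [3,4] "saw" : S
    [4,5] "bone" : (S\PP)\S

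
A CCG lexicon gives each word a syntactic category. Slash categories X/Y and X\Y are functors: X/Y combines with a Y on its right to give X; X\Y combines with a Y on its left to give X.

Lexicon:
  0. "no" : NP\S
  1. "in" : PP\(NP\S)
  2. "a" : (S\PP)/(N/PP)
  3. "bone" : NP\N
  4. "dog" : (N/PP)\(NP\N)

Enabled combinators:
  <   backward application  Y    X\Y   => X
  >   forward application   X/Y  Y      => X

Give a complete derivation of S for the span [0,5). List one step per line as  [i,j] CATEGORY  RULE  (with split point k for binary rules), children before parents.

[0,5] S   <
  [0,2] PP   <
    [0,1] "no" : NP\S
    [1,2] "in" : PP\(NP\S)
  [2,5] S\PP   >
    [2,3] "a" : (S\PP)/(N/PP)
    [3,5] N/PP   <
      [3,4] "bone" : NP\N
      [4,5] "dog" : (N/PP)\(NP\N)

[0,1] NP\S  lex  "no"
[1,2] PP\(NP\S)  lex  "in"
[0,2] PP  <  k=1
[2,3] (S\PP)/(N/PP)  lex  "a"
[3,4] NP\N  lex  "bone"
[4,5] (N/PP)\(NP\N)  lex  "dog"
[3,5] N/PP  <  k=4
[2,5] S\PP  >  k=3
[0,5] S  <  k=2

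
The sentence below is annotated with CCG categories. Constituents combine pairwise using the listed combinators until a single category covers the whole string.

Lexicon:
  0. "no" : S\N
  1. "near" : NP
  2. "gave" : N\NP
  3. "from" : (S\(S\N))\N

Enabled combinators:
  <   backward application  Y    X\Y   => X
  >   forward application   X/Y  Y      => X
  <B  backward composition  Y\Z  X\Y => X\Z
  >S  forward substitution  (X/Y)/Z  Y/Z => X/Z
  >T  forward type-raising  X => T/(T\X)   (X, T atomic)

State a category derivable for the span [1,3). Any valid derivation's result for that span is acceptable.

[0,4] S   <
  [0,1] "no" : S\N
  [1,4] S\(S\N)   <
    [1,3] N   <
      [1,2] "near" : NP
      [2,3] "gave" : N\NP
    [3,4] "from" : (S\(S\N))\N

N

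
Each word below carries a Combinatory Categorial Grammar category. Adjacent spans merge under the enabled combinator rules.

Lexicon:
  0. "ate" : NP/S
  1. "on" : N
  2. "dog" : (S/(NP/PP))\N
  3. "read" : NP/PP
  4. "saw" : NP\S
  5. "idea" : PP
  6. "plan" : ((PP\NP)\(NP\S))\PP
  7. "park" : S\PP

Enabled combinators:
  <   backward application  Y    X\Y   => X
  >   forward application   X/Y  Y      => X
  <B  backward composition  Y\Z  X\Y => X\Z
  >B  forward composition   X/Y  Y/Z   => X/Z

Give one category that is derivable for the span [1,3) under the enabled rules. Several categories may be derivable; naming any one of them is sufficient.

[0,8] S   <
  [0,7] PP   <
    [0,4] NP   >
      [0,1] "ate" : NP/S
      [1,4] S   >
        [1,3] S/(NP/PP)   <
          [1,2] "on" : N
          [2,3] "dog" : (S/(NP/PP))\N
        [3,4] "read" : NP/PP
    [4,7] PP\NP   <
      [4,5] "saw" : NP\S
      [5,7] (PP\NP)\(NP\S)   <
        [5,6] "idea" : PP
        [6,7] "plan" : ((PP\NP)\(NP\S))\PP
  [7,8] "park" : S\PP

S/(NP/PP)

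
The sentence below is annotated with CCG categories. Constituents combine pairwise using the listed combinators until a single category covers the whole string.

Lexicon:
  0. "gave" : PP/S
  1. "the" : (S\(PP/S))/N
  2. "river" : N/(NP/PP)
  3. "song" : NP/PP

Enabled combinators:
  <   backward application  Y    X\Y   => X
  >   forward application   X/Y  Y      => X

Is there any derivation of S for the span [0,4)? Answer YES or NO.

YES

[0,4] S   <
  [0,1] "gave" : PP/S
  [1,4] S\(PP/S)   >
    [1,2] "the" : (S\(PP/S))/N
    [2,4] N   >
      [2,3] "river" : N/(NP/PP)
      [3,4] "song" : NP/PP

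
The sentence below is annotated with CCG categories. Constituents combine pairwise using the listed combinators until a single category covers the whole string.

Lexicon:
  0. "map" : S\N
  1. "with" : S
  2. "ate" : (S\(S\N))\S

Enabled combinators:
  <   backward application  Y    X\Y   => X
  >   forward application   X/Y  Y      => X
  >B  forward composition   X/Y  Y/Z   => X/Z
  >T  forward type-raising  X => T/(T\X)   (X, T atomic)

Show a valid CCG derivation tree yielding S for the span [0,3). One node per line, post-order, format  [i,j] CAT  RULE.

[0,1] S\N  lex  "map"
[1,2] S  lex  "with"
[2,3] (S\(S\N))\S  lex  "ate"
[1,3] S\(S\N)  <  k=2
[0,3] S  <  k=1

[0,3] S   <
  [0,1] "map" : S\N
  [1,3] S\(S\N)   <
    [1,2] "with" : S
    [2,3] "ate" : (S\(S\N))\S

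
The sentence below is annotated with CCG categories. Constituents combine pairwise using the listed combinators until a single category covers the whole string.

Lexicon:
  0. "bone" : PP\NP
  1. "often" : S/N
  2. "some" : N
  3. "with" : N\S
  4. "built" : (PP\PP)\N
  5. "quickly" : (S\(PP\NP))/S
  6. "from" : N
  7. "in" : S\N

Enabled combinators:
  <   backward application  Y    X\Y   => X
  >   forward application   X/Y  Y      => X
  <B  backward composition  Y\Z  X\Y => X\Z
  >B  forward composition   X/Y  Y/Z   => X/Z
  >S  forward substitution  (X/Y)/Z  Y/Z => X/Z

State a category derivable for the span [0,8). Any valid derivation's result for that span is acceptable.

[0,8] S   <
  [0,5] PP\NP   <B
    [0,1] "bone" : PP\NP
    [1,5] PP\PP   <
      [1,4] N   <
        [1,3] S   >
          [1,2] "often" : S/N
          [2,3] "some" : N
        [3,4] "with" : N\S
      [4,5] "built" : (PP\PP)\N
  [5,8] S\(PP\NP)   >
    [5,6] "quickly" : (S\(PP\NP))/S
    [6,8] S   <
      [6,7] "from" : N
      [7,8] "in" : S\N

S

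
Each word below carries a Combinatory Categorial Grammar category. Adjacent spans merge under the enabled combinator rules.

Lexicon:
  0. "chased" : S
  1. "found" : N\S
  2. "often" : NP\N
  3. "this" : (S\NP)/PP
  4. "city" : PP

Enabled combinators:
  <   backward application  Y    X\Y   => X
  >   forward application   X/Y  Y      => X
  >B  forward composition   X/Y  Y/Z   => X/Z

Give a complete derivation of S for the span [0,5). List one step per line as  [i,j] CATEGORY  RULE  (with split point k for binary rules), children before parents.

[0,1] S  lex  "chased"
[1,2] N\S  lex  "found"
[0,2] N  <  k=1
[2,3] NP\N  lex  "often"
[0,3] NP  <  k=2
[3,4] (S\NP)/PP  lex  "this"
[4,5] PP  lex  "city"
[3,5] S\NP  >  k=4
[0,5] S  <  k=3

[0,5] S   <
  [0,3] NP   <
    [0,2] N   <
      [0,1] "chased" : S
      [1,2] "found" : N\S
    [2,3] "often" : NP\N
  [3,5] S\NP   >
    [3,4] "this" : (S\NP)/PP
    [4,5] "city" : PP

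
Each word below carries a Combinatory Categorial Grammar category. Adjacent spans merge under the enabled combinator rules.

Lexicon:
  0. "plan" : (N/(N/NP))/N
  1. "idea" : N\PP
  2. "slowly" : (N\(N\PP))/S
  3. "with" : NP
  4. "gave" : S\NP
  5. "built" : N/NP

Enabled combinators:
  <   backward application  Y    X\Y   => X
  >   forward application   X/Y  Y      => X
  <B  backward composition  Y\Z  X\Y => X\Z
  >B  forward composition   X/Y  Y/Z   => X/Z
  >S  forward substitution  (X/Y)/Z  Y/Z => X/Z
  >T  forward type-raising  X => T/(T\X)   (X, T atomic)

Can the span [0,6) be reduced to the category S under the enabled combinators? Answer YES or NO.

NO

(N/(N/NP))/N N\PP (N\(N\PP))/S NP S\NP N/NP
CKY chart[0,6] = {N, N/(N\N), NP/(NP\N), PP/(PP\N), S/(S\N)}; S ∉ chart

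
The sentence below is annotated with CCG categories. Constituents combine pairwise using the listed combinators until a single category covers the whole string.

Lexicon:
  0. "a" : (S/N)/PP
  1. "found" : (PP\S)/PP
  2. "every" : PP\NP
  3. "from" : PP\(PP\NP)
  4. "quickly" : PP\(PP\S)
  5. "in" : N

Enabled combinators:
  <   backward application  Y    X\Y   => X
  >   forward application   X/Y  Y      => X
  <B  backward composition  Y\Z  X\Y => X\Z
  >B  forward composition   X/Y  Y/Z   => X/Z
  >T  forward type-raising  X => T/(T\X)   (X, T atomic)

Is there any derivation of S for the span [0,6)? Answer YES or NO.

YES

[0,6] S   >
  [0,5] S/N   >
    [0,1] "a" : (S/N)/PP
    [1,5] PP   <
      [1,4] PP\S   >
        [1,2] "found" : (PP\S)/PP
        [2,4] PP   <
          [2,3] "every" : PP\NP
          [3,4] "from" : PP\(PP\NP)
      [4,5] "quickly" : PP\(PP\S)
  [5,6] "in" : N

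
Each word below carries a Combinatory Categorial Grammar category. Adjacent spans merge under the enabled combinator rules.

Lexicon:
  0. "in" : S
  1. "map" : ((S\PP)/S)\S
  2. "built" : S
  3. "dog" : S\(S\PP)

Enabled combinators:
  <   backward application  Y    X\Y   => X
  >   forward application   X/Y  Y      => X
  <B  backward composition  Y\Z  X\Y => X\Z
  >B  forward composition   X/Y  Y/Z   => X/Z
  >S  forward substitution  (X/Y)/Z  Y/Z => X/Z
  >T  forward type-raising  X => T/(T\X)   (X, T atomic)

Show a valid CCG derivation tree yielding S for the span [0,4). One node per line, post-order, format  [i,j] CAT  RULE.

[0,4] S   <
  [0,3] S\PP   >
    [0,2] (S\PP)/S   <
      [0,1] "in" : S
      [1,2] "map" : ((S\PP)/S)\S
    [2,3] "built" : S
  [3,4] "dog" : S\(S\PP)

[0,1] S  lex  "in"
[1,2] ((S\PP)/S)\S  lex  "map"
[0,2] (S\PP)/S  <  k=1
[2,3] S  lex  "built"
[0,3] S\PP  >  k=2
[3,4] S\(S\PP)  lex  "dog"
[0,4] S  <  k=3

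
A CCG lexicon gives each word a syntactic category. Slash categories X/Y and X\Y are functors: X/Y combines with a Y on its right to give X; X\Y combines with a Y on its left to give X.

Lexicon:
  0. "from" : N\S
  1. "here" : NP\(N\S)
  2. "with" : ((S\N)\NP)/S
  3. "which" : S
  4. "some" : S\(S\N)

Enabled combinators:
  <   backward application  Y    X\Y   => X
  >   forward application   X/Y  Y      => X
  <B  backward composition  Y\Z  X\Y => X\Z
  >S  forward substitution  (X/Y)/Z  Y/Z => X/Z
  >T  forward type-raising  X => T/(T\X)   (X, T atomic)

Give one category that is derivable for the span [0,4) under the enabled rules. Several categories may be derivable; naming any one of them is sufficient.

[0,5] S   <
  [0,4] S\N   <
    [0,2] NP   <
      [0,1] "from" : N\S
      [1,2] "here" : NP\(N\S)
    [2,4] (S\N)\NP   >
      [2,3] "with" : ((S\N)\NP)/S
      [3,4] "which" : S
  [4,5] "some" : S\(S\N)

S\N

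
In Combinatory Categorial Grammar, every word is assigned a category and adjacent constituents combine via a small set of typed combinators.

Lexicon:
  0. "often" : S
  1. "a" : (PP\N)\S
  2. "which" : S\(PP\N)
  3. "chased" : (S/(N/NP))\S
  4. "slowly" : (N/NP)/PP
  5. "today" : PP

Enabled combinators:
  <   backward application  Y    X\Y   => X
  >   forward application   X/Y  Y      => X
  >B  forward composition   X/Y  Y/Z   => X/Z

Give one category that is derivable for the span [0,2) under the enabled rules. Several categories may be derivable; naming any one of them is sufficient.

PP\N

[0,6] S   >
  [0,4] S/(N/NP)   <
    [0,3] S   <
      [0,2] PP\N   <
        [0,1] "often" : S
        [1,2] "a" : (PP\N)\S
      [2,3] "which" : S\(PP\N)
    [3,4] "chased" : (S/(N/NP))\S
  [4,6] N/NP   >
    [4,5] "slowly" : (N/NP)/PP
    [5,6] "today" : PP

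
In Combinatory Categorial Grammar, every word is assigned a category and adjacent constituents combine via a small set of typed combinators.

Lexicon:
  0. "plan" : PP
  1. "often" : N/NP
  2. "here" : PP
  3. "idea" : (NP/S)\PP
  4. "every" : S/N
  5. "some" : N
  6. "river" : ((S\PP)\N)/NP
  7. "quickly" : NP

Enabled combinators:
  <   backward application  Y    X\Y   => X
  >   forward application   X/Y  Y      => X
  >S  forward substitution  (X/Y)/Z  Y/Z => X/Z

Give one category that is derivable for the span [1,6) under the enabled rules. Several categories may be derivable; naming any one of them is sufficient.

[0,8] S   <
  [0,1] "plan" : PP
  [1,8] S\PP   <
    [1,6] N   >
      [1,2] "often" : N/NP
      [2,6] NP   >
        [2,4] NP/S   <
          [2,3] "here" : PP
          [3,4] "idea" : (NP/S)\PP
        [4,6] S   >
          [4,5] "every" : S/N
          [5,6] "some" : N
    [6,8] (S\PP)\N   >
      [6,7] "river" : ((S\PP)\N)/NP
      [7,8] "quickly" : NP

N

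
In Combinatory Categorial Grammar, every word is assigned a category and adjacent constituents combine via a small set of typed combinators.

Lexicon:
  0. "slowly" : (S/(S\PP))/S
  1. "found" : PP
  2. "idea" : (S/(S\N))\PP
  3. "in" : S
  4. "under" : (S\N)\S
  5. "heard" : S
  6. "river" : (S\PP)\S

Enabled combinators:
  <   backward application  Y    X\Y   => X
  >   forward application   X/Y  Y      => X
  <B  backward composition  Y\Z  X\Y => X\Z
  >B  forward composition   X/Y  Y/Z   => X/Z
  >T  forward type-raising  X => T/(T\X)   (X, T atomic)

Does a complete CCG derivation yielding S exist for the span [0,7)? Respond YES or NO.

YES

[0,7] S   >
  [0,5] S/(S\PP)   >
    [0,1] "slowly" : (S/(S\PP))/S
    [1,5] S   >
      [1,3] S/(S\N)   <
        [1,2] "found" : PP
        [2,3] "idea" : (S/(S\N))\PP
      [3,5] S\N   <
        [3,4] "in" : S
        [4,5] "under" : (S\N)\S
  [5,7] S\PP   <
    [5,6] "heard" : S
    [6,7] "river" : (S\PP)\S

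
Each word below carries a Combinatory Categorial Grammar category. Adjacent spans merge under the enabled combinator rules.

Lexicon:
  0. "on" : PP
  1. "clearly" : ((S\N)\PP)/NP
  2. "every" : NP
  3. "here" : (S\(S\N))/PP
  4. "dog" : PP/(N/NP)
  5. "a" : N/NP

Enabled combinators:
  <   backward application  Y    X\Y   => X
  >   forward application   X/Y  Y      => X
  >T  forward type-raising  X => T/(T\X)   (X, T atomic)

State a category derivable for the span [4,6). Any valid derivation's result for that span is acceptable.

[0,6] S   <
  [0,3] S\N   <
    [0,1] "on" : PP
    [1,3] (S\N)\PP   >
      [1,2] "clearly" : ((S\N)\PP)/NP
      [2,3] "every" : NP
  [3,6] S\(S\N)   >
    [3,4] "here" : (S\(S\N))/PP
    [4,6] PP   >
      [4,5] "dog" : PP/(N/NP)
      [5,6] "a" : N/NP

PP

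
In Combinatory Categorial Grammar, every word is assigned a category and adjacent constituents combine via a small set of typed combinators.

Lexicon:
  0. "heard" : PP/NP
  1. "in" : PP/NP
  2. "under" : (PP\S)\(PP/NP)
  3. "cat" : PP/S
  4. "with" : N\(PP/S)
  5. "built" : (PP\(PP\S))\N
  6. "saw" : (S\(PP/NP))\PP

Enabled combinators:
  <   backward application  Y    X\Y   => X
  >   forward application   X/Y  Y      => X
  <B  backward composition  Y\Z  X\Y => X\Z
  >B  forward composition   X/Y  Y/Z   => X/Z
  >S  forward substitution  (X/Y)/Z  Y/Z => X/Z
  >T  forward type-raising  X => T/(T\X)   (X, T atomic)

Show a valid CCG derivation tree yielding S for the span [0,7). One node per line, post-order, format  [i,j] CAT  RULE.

[0,1] PP/NP  lex  "heard"
[1,2] PP/NP  lex  "in"
[2,3] (PP\S)\(PP/NP)  lex  "under"
[1,3] PP\S  <  k=2
[3,4] PP/S  lex  "cat"
[4,5] N\(PP/S)  lex  "with"
[3,5] N  <  k=4
[5,6] (PP\(PP\S))\N  lex  "built"
[3,6] PP\(PP\S)  <  k=5
[1,6] PP  <  k=3
[6,7] (S\(PP/NP))\PP  lex  "saw"
[1,7] S\(PP/NP)  <  k=6
[0,7] S  <  k=1

[0,7] S   <
  [0,1] "heard" : PP/NP
  [1,7] S\(PP/NP)   <
    [1,6] PP   <
      [1,3] PP\S   <
        [1,2] "in" : PP/NP
        [2,3] "under" : (PP\S)\(PP/NP)
      [3,6] PP\(PP\S)   <
        [3,5] N   <
          [3,4] "cat" : PP/S
          [4,5] "with" : N\(PP/S)
        [5,6] "built" : (PP\(PP\S))\N
    [6,7] "saw" : (S\(PP/NP))\PP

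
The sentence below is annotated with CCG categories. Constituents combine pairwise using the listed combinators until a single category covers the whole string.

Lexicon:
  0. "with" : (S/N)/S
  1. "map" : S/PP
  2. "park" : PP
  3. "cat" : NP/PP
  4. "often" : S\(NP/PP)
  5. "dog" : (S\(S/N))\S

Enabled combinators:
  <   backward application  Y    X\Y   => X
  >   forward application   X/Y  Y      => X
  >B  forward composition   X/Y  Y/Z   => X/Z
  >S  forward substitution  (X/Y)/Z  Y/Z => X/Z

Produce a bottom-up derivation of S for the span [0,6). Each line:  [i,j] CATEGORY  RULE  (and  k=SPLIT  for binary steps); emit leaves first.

[0,6] S   <
  [0,3] S/N   >
    [0,1] "with" : (S/N)/S
    [1,3] S   >
      [1,2] "map" : S/PP
      [2,3] "park" : PP
  [3,6] S\(S/N)   <
    [3,5] S   <
      [3,4] "cat" : NP/PP
      [4,5] "often" : S\(NP/PP)
    [5,6] "dog" : (S\(S/N))\S

[0,1] (S/N)/S  lex  "with"
[1,2] S/PP  lex  "map"
[2,3] PP  lex  "park"
[1,3] S  >  k=2
[0,3] S/N  >  k=1
[3,4] NP/PP  lex  "cat"
[4,5] S\(NP/PP)  lex  "often"
[3,5] S  <  k=4
[5,6] (S\(S/N))\S  lex  "dog"
[3,6] S\(S/N)  <  k=5
[0,6] S  <  k=3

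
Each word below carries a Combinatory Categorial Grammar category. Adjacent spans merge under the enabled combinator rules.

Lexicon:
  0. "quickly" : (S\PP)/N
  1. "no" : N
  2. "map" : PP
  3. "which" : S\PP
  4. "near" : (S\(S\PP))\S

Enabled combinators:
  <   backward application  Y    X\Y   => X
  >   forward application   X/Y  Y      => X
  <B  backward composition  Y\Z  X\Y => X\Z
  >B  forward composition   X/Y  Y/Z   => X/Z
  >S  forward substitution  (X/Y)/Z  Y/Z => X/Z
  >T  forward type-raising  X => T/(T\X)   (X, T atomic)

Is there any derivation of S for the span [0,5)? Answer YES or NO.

[0,5] S   <
  [0,2] S\PP   >
    [0,1] "quickly" : (S\PP)/N
    [1,2] "no" : N
  [2,5] S\(S\PP)   <
    [2,4] S   >
      [2,3] S/(S\PP)   >T
        [2,3] "map" : PP
      [3,4] "which" : S\PP
    [4,5] "near" : (S\(S\PP))\S

YES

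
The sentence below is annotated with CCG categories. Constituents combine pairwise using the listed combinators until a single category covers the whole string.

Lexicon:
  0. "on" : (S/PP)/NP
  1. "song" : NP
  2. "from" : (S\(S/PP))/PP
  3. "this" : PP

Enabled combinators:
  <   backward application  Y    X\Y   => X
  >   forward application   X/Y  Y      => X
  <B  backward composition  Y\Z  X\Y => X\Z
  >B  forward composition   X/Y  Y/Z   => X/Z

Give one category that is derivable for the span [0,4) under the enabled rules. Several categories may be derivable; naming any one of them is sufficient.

[0,4] S   <
  [0,2] S/PP   >
    [0,1] "on" : (S/PP)/NP
    [1,2] "song" : NP
  [2,4] S\(S/PP)   >
    [2,3] "from" : (S\(S/PP))/PP
    [3,4] "this" : PP

S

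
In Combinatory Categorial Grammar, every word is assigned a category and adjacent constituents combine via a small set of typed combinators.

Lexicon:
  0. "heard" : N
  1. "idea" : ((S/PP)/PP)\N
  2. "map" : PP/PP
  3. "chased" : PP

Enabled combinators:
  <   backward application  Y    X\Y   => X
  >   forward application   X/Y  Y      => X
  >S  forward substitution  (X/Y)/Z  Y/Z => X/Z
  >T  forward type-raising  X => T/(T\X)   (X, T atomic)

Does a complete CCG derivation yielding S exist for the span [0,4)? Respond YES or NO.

YES

[0,4] S   >
  [0,3] S/PP   >S
    [0,2] (S/PP)/PP   <
      [0,1] "heard" : N
      [1,2] "idea" : ((S/PP)/PP)\N
    [2,3] "map" : PP/PP
  [3,4] "chased" : PP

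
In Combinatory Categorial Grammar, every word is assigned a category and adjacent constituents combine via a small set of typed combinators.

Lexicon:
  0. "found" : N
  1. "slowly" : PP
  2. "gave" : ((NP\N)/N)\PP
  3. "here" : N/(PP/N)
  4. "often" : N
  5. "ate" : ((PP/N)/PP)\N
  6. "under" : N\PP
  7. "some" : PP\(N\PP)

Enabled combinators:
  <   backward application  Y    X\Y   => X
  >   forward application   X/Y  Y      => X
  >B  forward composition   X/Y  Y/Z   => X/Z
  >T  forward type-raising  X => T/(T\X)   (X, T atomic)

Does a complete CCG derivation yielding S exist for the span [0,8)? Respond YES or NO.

N PP ((NP\N)/N)\PP N/(PP/N) N ((PP/N)/PP)\N N\PP PP\(N\PP)
CKY chart[0,8] = {N/(N\NP), NP, NP/(NP\NP), NP/(N\N), NP/(PP\PP), PP/(PP\NP), S/(S\NP)}; S ∉ chart

NO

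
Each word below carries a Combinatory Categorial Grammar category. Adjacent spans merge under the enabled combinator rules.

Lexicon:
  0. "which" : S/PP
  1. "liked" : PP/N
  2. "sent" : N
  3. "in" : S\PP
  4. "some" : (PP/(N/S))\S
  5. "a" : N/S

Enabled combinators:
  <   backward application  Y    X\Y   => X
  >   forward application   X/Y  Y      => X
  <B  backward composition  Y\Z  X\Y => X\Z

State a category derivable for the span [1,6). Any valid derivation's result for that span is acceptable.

[0,6] S   >
  [0,1] "which" : S/PP
  [1,6] PP   >
    [1,5] PP/(N/S)   <
      [1,4] S   <
        [1,3] PP   >
          [1,2] "liked" : PP/N
          [2,3] "sent" : N
        [3,4] "in" : S\PP
      [4,5] "some" : (PP/(N/S))\S
    [5,6] "a" : N/S

PP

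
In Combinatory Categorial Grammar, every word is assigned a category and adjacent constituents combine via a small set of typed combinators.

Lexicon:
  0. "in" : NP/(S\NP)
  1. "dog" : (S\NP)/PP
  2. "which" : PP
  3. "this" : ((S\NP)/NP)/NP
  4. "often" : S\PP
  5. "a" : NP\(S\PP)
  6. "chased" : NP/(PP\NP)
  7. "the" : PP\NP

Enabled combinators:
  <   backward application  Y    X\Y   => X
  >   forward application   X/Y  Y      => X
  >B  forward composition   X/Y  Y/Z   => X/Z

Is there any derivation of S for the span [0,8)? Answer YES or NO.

YES

[0,8] S   <
  [0,3] NP   >
    [0,2] NP/PP   >B
      [0,1] "in" : NP/(S\NP)
      [1,2] "dog" : (S\NP)/PP
    [2,3] "which" : PP
  [3,8] S\NP   >
    [3,6] (S\NP)/NP   >
      [3,4] "this" : ((S\NP)/NP)/NP
      [4,6] NP   <
        [4,5] "often" : S\PP
        [5,6] "a" : NP\(S\PP)
    [6,8] NP   >
      [6,7] "chased" : NP/(PP\NP)
      [7,8] "the" : PP\NP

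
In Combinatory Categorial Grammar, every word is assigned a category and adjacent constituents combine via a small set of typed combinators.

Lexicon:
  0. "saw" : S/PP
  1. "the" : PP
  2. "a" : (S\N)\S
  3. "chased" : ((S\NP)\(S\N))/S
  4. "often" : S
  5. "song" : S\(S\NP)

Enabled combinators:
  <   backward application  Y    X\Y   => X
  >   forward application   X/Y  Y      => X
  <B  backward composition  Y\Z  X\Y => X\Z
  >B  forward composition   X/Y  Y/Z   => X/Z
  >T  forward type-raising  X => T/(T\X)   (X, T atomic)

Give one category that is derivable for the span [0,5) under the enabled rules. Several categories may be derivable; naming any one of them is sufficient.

[0,6] S   <
  [0,5] S\NP   <
    [0,3] S\N   <
      [0,2] S   >
        [0,1] "saw" : S/PP
        [1,2] "the" : PP
      [2,3] "a" : (S\N)\S
    [3,5] (S\NP)\(S\N)   >
      [3,4] "chased" : ((S\NP)\(S\N))/S
      [4,5] "often" : S
  [5,6] "song" : S\(S\NP)

S\NP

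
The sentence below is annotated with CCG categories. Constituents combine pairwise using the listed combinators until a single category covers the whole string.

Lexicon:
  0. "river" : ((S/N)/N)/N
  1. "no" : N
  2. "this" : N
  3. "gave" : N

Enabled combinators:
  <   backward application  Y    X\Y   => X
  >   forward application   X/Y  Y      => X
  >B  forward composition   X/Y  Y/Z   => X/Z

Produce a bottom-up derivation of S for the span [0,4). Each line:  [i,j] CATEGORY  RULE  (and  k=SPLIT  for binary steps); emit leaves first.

[0,4] S   >
  [0,3] S/N   >
    [0,2] (S/N)/N   >
      [0,1] "river" : ((S/N)/N)/N
      [1,2] "no" : N
    [2,3] "this" : N
  [3,4] "gave" : N

[0,1] ((S/N)/N)/N  lex  "river"
[1,2] N  lex  "no"
[0,2] (S/N)/N  >  k=1
[2,3] N  lex  "this"
[0,3] S/N  >  k=2
[3,4] N  lex  "gave"
[0,4] S  >  k=3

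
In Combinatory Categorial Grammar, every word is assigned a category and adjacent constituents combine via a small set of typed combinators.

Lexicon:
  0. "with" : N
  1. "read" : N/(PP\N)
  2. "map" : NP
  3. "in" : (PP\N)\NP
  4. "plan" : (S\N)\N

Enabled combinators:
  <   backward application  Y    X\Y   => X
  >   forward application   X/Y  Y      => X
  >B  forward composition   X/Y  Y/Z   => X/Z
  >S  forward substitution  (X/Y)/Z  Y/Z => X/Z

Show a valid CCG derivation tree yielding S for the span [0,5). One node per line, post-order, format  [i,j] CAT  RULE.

[0,5] S   <
  [0,1] "with" : N
  [1,5] S\N   <
    [1,4] N   >
      [1,2] "read" : N/(PP\N)
      [2,4] PP\N   <
        [2,3] "map" : NP
        [3,4] "in" : (PP\N)\NP
    [4,5] "plan" : (S\N)\N

[0,1] N  lex  "with"
[1,2] N/(PP\N)  lex  "read"
[2,3] NP  lex  "map"
[3,4] (PP\N)\NP  lex  "in"
[2,4] PP\N  <  k=3
[1,4] N  >  k=2
[4,5] (S\N)\N  lex  "plan"
[1,5] S\N  <  k=4
[0,5] S  <  k=1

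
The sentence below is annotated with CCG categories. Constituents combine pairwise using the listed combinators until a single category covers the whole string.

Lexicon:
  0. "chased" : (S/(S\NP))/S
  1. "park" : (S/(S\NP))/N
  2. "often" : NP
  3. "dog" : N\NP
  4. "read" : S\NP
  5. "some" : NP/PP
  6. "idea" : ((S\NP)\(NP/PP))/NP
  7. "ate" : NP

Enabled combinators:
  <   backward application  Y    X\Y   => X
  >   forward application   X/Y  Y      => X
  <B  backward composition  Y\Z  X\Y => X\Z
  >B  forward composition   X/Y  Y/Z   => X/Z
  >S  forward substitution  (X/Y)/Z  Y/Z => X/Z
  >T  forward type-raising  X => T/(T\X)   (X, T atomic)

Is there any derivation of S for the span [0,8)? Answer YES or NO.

YES

[0,8] S   >
  [0,5] S/(S\NP)   >
    [0,1] "chased" : (S/(S\NP))/S
    [1,5] S   >
      [1,4] S/(S\NP)   >
        [1,2] "park" : (S/(S\NP))/N
        [2,4] N   <
          [2,3] "often" : NP
          [3,4] "dog" : N\NP
      [4,5] "read" : S\NP
  [5,8] S\NP   <
    [5,6] "some" : NP/PP
    [6,8] (S\NP)\(NP/PP)   >
      [6,7] "idea" : ((S\NP)\(NP/PP))/NP
      [7,8] "ate" : NP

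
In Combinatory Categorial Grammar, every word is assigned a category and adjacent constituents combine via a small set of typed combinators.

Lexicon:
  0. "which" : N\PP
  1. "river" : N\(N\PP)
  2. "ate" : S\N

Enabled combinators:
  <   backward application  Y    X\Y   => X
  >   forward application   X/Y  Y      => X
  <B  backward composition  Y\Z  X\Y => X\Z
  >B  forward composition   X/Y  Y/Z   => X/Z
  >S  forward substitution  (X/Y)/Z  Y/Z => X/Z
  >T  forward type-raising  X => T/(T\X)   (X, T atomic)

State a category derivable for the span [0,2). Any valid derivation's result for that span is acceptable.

N

[0,3] S   <
  [0,2] N   <
    [0,1] "which" : N\PP
    [1,2] "river" : N\(N\PP)
  [2,3] "ate" : S\N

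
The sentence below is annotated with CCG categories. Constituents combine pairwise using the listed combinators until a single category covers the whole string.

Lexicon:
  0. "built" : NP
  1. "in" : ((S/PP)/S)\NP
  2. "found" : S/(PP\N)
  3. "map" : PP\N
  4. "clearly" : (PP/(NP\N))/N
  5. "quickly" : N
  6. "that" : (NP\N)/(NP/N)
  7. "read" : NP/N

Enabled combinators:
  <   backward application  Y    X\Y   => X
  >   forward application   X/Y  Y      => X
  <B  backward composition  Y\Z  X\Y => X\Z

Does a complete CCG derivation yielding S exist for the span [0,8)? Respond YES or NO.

[0,8] S   >
  [0,4] S/PP   >
    [0,2] (S/PP)/S   <
      [0,1] "built" : NP
      [1,2] "in" : ((S/PP)/S)\NP
    [2,4] S   >
      [2,3] "found" : S/(PP\N)
      [3,4] "map" : PP\N
  [4,8] PP   >
    [4,6] PP/(NP\N)   >
      [4,5] "clearly" : (PP/(NP\N))/N
      [5,6] "quickly" : N
    [6,8] NP\N   >
      [6,7] "that" : (NP\N)/(NP/N)
      [7,8] "read" : NP/N

YES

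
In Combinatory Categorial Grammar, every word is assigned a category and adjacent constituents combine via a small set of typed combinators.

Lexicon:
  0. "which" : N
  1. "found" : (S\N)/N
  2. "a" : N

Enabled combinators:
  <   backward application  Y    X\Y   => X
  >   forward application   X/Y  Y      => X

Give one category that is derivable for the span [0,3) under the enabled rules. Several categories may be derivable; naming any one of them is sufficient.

[0,3] S   <
  [0,1] "which" : N
  [1,3] S\N   >
    [1,2] "found" : (S\N)/N
    [2,3] "a" : N

S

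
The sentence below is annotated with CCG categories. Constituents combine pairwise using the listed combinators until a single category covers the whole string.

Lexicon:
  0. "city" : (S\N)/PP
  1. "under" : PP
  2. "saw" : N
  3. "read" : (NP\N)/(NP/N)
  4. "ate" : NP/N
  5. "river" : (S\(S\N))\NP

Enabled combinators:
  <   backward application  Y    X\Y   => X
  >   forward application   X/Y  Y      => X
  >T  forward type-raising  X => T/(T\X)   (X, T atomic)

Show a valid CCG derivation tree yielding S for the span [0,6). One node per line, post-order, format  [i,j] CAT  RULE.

[0,1] (S\N)/PP  lex  "city"
[1,2] PP  lex  "under"
[0,2] S\N  >  k=1
[2,3] N  lex  "saw"
[3,4] (NP\N)/(NP/N)  lex  "read"
[4,5] NP/N  lex  "ate"
[3,5] NP\N  >  k=4
[2,5] NP  <  k=3
[5,6] (S\(S\N))\NP  lex  "river"
[2,6] S\(S\N)  <  k=5
[0,6] S  <  k=2

[0,6] S   <
  [0,2] S\N   >
    [0,1] "city" : (S\N)/PP
    [1,2] "under" : PP
  [2,6] S\(S\N)   <
    [2,5] NP   <
      [2,3] "saw" : N
      [3,5] NP\N   >
        [3,4] "read" : (NP\N)/(NP/N)
        [4,5] "ate" : NP/N
    [5,6] "river" : (S\(S\N))\NP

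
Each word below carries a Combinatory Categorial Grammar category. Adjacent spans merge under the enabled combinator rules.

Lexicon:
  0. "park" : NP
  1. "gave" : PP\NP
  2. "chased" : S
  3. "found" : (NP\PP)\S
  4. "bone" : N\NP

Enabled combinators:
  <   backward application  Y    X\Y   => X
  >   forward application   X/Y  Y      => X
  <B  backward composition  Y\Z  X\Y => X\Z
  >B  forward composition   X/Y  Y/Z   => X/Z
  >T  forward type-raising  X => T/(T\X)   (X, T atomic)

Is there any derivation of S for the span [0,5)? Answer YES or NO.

NO

NP PP\NP S (NP\PP)\S N\NP
CKY chart[0,5] = {N, N/(N\N), NP/(NP\N), PP/(PP\N), S/(S\N)}; S ∉ chart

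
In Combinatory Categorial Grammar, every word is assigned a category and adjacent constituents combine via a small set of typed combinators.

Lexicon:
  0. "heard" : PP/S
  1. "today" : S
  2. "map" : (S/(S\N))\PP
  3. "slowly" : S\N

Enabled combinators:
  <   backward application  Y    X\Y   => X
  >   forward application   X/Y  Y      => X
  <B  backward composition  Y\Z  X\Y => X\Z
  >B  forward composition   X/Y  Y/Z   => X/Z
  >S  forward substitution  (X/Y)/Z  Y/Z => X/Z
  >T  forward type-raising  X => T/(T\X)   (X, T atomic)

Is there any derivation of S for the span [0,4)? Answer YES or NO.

YES

[0,4] S   >
  [0,3] S/(S\N)   <
    [0,2] PP   >
      [0,1] "heard" : PP/S
      [1,2] "today" : S
    [2,3] "map" : (S/(S\N))\PP
  [3,4] "slowly" : S\N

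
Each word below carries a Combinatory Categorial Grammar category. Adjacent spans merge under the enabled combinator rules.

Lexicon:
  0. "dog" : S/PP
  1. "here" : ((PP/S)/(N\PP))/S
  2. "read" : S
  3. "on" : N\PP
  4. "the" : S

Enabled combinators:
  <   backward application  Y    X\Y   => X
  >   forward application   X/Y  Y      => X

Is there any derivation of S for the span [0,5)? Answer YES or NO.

[0,5] S   >
  [0,1] "dog" : S/PP
  [1,5] PP   >
    [1,4] PP/S   >
      [1,3] (PP/S)/(N\PP)   >
        [1,2] "here" : ((PP/S)/(N\PP))/S
        [2,3] "read" : S
      [3,4] "on" : N\PP
    [4,5] "the" : S

YES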